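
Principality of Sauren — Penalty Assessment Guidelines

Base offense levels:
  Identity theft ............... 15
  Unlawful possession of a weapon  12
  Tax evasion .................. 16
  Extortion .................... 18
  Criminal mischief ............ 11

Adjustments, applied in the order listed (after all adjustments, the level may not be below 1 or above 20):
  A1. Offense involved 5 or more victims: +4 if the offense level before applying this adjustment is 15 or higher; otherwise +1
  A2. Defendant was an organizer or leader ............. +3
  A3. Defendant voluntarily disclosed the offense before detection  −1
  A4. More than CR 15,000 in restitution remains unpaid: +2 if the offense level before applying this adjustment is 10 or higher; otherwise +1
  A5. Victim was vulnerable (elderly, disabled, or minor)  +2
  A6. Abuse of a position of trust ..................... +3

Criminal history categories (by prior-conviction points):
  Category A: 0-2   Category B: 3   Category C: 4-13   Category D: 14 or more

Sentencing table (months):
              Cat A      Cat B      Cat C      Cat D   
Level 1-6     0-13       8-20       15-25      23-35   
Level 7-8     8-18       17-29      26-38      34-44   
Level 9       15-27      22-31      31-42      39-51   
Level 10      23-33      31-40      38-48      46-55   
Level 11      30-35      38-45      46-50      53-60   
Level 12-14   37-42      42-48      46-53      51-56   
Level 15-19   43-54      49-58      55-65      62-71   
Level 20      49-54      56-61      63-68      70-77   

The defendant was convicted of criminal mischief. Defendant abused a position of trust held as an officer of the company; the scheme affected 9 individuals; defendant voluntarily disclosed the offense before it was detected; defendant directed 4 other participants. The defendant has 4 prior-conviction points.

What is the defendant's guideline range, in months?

Base offense level for criminal mischief: 11.
A1 applies (level before this adjustment is 11 < 15, so +1): 11 + 1 = 12.
A2 applies: 12 + 3 = 15.
A3 applies: 15 − 1 = 14.
A4 does not apply.
A6 applies: 14 + 3 = 17.
Final offense level: 17.
Criminal history: 4 prior points → Category C (4-13).
Level 17 falls in the 15-19 band.
Grid: Level 15-19 × Category C = 55-65 months.

55-65 months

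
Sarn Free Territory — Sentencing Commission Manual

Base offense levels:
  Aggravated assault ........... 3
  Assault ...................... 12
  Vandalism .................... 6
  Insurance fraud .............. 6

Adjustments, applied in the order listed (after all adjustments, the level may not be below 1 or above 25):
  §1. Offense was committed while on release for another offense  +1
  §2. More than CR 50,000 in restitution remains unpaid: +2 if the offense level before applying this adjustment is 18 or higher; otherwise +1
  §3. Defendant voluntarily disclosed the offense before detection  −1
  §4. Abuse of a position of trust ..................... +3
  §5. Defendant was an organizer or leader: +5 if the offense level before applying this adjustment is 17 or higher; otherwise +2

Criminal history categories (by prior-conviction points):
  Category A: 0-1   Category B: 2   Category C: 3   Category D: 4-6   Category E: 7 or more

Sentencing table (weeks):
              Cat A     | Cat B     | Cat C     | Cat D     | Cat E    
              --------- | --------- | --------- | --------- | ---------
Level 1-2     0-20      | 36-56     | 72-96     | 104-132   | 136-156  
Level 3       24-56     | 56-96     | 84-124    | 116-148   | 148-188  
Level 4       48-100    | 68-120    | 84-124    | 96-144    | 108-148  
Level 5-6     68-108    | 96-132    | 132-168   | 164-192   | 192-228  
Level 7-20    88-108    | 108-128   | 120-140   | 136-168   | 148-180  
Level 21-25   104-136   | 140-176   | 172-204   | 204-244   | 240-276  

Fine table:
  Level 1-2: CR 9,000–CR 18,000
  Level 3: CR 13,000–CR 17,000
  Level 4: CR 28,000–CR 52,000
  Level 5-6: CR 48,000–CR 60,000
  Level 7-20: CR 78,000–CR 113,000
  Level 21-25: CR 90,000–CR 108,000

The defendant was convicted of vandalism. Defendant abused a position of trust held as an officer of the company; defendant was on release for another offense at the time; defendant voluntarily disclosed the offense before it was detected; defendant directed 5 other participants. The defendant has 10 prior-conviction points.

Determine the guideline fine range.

CR 78,000–CR 113,000

Base offense level for vandalism: 6.
§1 applies: 6 + 1 = 7.
§3 applies: 7 − 1 = 6.
§4 applies: 6 + 3 = 9.
§5 applies (level before this adjustment is 9 < 17, so +2): 9 + 2 = 11.
Final offense level: 11.
Level 11 falls in the 7-20 band.
Fine table: Level 7-20 → CR 78,000–CR 113,000.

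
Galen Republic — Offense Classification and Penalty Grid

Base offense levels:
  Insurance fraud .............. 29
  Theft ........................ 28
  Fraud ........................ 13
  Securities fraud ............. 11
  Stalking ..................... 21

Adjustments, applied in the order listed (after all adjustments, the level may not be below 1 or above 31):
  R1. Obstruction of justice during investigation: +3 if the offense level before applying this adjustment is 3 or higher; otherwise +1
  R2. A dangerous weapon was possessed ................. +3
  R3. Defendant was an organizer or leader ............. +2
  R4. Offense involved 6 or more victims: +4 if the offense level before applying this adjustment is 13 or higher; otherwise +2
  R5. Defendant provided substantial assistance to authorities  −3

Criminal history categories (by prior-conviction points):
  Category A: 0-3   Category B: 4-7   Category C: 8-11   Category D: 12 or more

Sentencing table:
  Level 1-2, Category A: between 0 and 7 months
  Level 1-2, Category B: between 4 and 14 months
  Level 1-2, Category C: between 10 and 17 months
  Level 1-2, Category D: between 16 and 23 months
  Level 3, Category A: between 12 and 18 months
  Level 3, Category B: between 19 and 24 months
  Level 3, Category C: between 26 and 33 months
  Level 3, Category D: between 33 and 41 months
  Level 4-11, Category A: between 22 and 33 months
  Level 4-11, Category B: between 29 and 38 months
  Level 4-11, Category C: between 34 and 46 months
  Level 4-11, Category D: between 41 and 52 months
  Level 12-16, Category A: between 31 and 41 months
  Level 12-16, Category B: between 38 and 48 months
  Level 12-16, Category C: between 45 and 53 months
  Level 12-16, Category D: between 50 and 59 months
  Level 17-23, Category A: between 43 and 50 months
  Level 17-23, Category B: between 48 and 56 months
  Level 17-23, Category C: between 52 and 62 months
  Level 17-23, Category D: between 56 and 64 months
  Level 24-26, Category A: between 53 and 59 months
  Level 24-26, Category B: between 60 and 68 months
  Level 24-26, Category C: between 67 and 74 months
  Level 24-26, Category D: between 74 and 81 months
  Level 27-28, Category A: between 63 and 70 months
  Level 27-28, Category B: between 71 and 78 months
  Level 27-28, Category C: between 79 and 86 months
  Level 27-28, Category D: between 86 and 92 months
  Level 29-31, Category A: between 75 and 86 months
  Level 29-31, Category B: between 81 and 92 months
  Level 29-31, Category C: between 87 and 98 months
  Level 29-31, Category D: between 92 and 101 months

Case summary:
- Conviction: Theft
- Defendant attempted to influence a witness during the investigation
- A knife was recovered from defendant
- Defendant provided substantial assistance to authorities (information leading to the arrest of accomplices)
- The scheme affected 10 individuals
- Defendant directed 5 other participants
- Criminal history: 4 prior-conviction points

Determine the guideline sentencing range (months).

81-92 months

Base offense level for theft: 28.
R1 applies (level before this adjustment is 28 ≥ 3, so +3): 28 + 3 = 31.
R2 applies: 31 + 3 = 34.
R3 applies: 34 + 2 = 36.
R4 applies (level before this adjustment is 36 ≥ 13, so +4): 36 + 4 = 40.
R5 applies: 40 − 3 = 37.
Level 37 exceeds the maximum of 31; capped at 31.
Final offense level: 31.
Criminal history: 4 prior points → Category B (4-7).
Level 31 falls in the 29-31 band.
Grid: Level 29-31 × Category B = 81-92 months.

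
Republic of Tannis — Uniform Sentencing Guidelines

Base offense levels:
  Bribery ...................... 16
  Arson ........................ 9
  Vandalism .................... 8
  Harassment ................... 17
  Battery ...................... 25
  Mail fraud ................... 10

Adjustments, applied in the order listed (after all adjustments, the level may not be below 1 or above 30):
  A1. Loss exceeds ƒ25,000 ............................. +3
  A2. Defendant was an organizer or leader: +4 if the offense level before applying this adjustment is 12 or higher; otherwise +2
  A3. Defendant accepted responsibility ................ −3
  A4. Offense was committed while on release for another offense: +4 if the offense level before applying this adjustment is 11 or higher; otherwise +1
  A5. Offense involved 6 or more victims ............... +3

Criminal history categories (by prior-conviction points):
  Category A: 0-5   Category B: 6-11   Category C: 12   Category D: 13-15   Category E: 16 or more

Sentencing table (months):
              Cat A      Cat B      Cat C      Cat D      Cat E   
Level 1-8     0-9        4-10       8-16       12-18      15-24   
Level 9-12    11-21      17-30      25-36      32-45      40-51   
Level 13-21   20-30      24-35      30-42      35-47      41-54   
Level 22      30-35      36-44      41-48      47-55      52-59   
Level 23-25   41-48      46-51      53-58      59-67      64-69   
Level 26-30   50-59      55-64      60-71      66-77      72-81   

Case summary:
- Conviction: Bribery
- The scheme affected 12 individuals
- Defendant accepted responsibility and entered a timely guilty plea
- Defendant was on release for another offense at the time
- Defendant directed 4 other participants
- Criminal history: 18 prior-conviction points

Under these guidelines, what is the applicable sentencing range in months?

Base offense level for bribery: 16.
A1 does not apply.
A2 applies (level before this adjustment is 16 ≥ 12, so +4): 16 + 4 = 20.
A3 applies: 20 − 3 = 17.
A4 applies (level before this adjustment is 17 ≥ 11, so +4): 17 + 4 = 21.
A5 applies: 21 + 3 = 24.
Final offense level: 24.
Criminal history: 18 prior points → Category E (16+).
Level 24 falls in the 23-25 band.
Grid: Level 23-25 × Category E = 64-69 months.

64-69 months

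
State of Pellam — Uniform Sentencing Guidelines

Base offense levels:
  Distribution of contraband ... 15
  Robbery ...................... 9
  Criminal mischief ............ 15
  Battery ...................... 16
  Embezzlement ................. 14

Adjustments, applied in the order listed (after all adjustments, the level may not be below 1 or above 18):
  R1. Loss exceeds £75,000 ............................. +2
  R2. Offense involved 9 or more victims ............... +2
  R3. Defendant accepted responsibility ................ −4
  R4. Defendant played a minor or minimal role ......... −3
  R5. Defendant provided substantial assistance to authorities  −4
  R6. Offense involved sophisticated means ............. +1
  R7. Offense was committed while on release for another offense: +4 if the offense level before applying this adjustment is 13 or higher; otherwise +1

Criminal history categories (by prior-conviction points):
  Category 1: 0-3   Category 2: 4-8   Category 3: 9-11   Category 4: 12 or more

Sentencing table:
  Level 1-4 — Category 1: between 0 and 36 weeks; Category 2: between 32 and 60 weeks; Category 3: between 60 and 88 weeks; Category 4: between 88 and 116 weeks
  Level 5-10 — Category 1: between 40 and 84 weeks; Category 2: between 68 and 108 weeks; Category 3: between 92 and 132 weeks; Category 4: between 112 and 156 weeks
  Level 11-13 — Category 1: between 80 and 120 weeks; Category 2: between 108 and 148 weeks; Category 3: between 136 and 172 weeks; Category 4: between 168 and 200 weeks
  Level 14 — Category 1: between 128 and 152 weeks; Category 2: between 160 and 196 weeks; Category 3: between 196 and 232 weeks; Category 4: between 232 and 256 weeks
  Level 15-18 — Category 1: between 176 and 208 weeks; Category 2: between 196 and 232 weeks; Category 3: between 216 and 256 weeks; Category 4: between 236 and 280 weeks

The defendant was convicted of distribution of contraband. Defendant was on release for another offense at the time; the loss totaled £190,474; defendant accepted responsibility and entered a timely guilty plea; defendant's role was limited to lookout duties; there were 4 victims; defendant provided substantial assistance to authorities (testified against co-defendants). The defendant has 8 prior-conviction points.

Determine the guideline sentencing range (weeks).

Base offense level for distribution of contraband: 15.
R1 applies: 15 + 2 = 17.
R3 applies: 17 − 4 = 13.
R4 applies: 13 − 3 = 10.
R5 applies: 10 − 4 = 6.
R7 applies (level before this adjustment is 6 < 13, so +1): 6 + 1 = 7.
Final offense level: 7.
Criminal history: 8 prior points → Category 2 (4-8).
Level 7 falls in the 5-10 band.
Grid: Level 5-10 × Category 2 = 68-108 weeks.

68-108 weeks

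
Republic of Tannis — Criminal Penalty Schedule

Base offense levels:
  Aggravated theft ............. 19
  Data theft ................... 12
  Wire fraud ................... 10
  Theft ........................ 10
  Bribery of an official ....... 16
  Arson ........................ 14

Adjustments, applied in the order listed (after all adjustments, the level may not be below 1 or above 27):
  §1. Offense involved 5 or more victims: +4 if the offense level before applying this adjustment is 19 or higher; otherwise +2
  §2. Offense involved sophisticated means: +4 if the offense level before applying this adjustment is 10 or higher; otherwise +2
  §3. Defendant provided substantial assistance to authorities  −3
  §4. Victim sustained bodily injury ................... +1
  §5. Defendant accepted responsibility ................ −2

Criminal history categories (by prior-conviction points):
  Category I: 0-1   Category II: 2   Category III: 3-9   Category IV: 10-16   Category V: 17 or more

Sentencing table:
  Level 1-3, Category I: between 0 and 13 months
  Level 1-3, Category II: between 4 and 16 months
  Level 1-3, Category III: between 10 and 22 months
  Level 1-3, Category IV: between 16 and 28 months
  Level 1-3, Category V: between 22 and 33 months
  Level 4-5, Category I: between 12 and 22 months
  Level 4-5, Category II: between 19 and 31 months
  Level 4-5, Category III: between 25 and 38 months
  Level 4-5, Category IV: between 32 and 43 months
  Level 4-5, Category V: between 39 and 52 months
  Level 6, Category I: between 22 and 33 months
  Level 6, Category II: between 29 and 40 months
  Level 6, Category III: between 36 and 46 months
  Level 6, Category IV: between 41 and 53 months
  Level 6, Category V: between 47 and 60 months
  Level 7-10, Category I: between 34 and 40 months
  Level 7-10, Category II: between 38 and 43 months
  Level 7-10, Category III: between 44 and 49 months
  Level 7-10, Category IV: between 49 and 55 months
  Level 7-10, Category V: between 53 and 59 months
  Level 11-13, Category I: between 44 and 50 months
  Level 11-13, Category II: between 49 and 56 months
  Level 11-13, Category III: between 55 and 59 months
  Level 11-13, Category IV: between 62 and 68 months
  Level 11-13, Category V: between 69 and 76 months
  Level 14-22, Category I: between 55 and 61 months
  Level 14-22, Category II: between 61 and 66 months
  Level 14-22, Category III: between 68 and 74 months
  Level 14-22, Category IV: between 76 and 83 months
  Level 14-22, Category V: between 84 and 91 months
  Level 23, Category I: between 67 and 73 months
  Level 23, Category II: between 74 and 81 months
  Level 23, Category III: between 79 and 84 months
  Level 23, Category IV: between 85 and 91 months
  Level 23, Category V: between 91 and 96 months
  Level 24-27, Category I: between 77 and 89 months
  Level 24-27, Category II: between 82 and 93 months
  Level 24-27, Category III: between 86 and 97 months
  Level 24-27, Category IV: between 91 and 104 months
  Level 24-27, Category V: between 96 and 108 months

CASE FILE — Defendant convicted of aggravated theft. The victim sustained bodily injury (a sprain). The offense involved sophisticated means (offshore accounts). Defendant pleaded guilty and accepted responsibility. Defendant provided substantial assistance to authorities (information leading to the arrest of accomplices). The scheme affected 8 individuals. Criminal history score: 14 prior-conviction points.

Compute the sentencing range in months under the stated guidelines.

85-91 months

Base offense level for aggravated theft: 19.
§1 applies (level before this adjustment is 19 ≥ 19, so +4): 19 + 4 = 23.
§2 applies (level before this adjustment is 23 ≥ 10, so +4): 23 + 4 = 27.
§3 applies: 27 − 3 = 24.
§4 applies: 24 + 1 = 25.
§5 applies: 25 − 2 = 23.
Final offense level: 23.
Criminal history: 14 prior points → Category IV (10-16).
Level 23 falls in the 23 band.
Grid: Level 23 × Category IV = 85-91 months.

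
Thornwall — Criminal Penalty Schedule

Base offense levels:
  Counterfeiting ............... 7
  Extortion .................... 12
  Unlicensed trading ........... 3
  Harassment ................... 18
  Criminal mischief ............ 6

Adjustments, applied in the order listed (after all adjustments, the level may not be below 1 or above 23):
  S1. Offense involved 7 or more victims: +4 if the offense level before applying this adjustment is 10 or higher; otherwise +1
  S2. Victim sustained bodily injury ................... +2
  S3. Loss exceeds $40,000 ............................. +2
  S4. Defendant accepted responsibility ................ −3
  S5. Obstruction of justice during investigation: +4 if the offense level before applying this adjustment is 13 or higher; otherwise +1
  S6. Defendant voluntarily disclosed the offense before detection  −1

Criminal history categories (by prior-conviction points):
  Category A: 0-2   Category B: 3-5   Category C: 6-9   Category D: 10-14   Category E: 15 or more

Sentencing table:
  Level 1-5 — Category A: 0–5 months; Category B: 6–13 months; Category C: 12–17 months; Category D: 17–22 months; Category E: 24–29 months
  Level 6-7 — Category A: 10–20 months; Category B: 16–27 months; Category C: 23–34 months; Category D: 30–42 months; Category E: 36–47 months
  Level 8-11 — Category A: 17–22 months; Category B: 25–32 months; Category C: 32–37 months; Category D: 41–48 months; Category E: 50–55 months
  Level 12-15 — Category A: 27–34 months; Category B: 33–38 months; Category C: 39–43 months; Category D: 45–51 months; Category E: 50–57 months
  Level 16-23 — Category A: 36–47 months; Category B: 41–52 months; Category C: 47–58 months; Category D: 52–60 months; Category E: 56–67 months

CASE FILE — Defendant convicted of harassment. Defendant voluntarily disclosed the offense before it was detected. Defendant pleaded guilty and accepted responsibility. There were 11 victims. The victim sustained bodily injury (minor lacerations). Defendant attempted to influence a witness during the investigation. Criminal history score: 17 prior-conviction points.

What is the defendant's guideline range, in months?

Base offense level for harassment: 18.
S1 applies (level before this adjustment is 18 ≥ 10, so +4): 18 + 4 = 22.
S2 applies: 22 + 2 = 24.
S3 does not apply.
S4 applies: 24 − 3 = 21.
S5 applies (level before this adjustment is 21 ≥ 13, so +4): 21 + 4 = 25.
S6 applies: 25 − 1 = 24.
Level 24 exceeds the maximum of 23; capped at 23.
Final offense level: 23.
Criminal history: 17 prior points → Category E (15+).
Level 23 falls in the 16-23 band.
Grid: Level 16-23 × Category E = 56-67 months.

56-67 months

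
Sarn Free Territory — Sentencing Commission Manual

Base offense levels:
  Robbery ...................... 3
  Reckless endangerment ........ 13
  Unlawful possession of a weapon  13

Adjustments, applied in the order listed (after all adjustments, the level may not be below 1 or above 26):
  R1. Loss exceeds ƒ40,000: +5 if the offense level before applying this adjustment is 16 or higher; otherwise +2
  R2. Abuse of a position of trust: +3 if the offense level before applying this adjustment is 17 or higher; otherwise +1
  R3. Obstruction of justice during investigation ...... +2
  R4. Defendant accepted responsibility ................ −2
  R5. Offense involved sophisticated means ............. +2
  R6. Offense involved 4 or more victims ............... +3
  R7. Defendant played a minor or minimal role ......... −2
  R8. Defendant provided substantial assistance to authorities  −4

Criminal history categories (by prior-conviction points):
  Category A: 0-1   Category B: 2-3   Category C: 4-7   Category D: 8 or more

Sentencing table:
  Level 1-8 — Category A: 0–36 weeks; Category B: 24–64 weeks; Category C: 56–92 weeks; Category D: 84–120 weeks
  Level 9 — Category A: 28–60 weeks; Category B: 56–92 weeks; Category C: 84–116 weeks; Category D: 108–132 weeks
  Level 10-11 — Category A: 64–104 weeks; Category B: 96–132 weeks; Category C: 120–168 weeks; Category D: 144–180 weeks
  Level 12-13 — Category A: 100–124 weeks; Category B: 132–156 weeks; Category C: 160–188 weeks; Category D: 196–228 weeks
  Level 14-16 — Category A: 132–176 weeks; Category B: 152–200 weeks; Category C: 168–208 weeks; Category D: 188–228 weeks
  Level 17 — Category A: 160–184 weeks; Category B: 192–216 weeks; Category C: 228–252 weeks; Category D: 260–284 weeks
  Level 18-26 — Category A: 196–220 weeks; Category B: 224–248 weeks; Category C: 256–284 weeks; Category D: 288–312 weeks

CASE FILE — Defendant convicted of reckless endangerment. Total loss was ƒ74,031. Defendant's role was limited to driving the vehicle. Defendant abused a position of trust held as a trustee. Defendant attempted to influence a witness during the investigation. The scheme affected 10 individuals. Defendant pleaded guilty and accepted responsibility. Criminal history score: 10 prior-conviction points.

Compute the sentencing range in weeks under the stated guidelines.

260-284 weeks

Base offense level for reckless endangerment: 13.
R1 applies (level before this adjustment is 13 < 16, so +2): 13 + 2 = 15.
R2 applies (level before this adjustment is 15 < 17, so +1): 15 + 1 = 16.
R3 applies: 16 + 2 = 18.
R4 applies: 18 − 2 = 16.
R6 applies: 16 + 3 = 19.
R7 applies: 19 − 2 = 17.
Final offense level: 17.
Criminal history: 10 prior points → Category D (8+).
Level 17 falls in the 17 band.
Grid: Level 17 × Category D = 260-284 weeks.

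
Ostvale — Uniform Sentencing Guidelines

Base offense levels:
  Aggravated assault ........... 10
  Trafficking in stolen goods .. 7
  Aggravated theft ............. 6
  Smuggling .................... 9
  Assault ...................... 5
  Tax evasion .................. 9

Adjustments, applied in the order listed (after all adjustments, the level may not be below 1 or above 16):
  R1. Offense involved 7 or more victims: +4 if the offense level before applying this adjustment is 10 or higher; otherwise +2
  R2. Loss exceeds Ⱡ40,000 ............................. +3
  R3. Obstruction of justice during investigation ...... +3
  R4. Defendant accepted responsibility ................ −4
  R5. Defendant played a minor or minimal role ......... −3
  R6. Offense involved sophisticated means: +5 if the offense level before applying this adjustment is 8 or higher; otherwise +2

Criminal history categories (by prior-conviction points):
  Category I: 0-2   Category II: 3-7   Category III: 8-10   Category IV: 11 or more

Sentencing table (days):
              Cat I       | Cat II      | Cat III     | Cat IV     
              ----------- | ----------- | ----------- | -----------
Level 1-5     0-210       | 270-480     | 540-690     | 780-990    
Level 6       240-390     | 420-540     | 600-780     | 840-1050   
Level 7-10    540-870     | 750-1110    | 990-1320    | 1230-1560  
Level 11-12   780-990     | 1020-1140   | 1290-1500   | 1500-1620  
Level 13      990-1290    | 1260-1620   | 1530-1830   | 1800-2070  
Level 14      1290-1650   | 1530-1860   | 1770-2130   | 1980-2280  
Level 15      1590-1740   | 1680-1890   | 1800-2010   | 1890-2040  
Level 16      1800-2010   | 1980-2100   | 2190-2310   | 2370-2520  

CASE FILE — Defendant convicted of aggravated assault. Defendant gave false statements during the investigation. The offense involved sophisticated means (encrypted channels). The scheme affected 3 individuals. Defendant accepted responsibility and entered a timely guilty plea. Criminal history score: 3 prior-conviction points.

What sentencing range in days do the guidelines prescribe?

1530-1860 days

Base offense level for aggravated assault: 10.
R1 does not apply.
R2 does not apply.
R3 applies: 10 + 3 = 13.
R4 applies: 13 − 4 = 9.
R5 does not apply.
R6 applies (level before this adjustment is 9 ≥ 8, so +5): 9 + 5 = 14.
Final offense level: 14.
Criminal history: 3 prior points → Category II (3-7).
Level 14 falls in the 14 band.
Grid: Level 14 × Category II = 1530-1860 days.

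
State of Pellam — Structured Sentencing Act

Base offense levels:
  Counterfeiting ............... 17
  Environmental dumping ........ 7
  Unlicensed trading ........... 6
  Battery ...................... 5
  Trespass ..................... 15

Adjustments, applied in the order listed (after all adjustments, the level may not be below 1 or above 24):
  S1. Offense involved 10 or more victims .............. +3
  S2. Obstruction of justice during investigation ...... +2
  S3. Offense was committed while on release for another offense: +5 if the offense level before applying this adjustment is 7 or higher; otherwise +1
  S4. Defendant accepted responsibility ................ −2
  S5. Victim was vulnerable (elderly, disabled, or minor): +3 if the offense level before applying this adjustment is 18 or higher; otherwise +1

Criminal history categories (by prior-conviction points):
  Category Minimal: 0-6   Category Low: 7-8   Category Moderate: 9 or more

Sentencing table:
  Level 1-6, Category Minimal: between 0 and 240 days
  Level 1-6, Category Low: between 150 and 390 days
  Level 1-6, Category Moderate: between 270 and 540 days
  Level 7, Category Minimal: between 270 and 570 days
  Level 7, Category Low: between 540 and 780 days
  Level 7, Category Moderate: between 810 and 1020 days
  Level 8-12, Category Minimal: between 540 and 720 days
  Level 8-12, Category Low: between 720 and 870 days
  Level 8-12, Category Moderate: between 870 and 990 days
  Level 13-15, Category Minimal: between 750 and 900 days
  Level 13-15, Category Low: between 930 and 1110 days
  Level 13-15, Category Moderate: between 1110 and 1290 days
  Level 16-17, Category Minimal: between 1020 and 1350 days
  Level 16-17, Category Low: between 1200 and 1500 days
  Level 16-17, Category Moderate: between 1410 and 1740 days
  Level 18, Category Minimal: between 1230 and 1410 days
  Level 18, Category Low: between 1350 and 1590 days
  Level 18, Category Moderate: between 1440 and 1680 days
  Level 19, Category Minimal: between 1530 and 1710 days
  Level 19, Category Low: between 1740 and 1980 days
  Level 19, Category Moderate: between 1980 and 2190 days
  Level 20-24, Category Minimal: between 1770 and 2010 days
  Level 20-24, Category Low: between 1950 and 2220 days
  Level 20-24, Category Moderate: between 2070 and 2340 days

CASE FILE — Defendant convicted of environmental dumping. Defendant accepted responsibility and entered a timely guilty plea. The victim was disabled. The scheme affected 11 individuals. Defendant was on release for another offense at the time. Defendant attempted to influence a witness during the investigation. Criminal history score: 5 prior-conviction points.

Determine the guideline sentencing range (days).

Base offense level for environmental dumping: 7.
S1 applies: 7 + 3 = 10.
S2 applies: 10 + 2 = 12.
S3 applies (level before this adjustment is 12 ≥ 7, so +5): 12 + 5 = 17.
S4 applies: 17 − 2 = 15.
S5 applies (level before this adjustment is 15 < 18, so +1): 15 + 1 = 16.
Final offense level: 16.
Criminal history: 5 prior points → Category Minimal (0-6).
Level 16 falls in the 16-17 band.
Grid: Level 16-17 × Category Minimal = 1020-1350 days.

1020-1350 days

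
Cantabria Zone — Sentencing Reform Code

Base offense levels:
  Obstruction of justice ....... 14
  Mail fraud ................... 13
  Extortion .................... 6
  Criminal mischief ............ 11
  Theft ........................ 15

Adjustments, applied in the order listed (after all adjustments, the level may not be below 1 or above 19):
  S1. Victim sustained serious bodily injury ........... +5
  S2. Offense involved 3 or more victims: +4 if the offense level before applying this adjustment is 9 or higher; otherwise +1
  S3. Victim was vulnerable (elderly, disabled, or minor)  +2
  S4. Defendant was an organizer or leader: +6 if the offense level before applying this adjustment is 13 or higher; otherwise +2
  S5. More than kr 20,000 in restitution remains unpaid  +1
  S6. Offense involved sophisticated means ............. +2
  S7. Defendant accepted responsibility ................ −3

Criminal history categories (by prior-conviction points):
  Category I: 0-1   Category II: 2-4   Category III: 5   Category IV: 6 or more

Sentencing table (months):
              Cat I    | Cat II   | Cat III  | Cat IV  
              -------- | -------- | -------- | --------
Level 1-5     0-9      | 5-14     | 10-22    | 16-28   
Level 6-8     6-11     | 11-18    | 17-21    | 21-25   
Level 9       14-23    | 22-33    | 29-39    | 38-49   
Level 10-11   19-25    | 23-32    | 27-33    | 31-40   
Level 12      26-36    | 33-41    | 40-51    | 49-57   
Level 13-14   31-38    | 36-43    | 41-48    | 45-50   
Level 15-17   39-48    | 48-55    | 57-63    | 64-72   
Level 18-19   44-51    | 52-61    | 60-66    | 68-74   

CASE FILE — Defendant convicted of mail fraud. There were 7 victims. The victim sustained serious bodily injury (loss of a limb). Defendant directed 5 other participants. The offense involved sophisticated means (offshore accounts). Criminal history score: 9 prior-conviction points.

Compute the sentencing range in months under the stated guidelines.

68-74 months

Base offense level for mail fraud: 13.
S1 applies: 13 + 5 = 18.
S2 applies (level before this adjustment is 18 ≥ 9, so +4): 18 + 4 = 22.
S4 applies (level before this adjustment is 22 ≥ 13, so +6): 22 + 6 = 28.
S6 applies: 28 + 2 = 30.
S7 does not apply.
Level 30 exceeds the maximum of 19; capped at 19.
Final offense level: 19.
Criminal history: 9 prior points → Category IV (6+).
Level 19 falls in the 18-19 band.
Grid: Level 18-19 × Category IV = 68-74 months.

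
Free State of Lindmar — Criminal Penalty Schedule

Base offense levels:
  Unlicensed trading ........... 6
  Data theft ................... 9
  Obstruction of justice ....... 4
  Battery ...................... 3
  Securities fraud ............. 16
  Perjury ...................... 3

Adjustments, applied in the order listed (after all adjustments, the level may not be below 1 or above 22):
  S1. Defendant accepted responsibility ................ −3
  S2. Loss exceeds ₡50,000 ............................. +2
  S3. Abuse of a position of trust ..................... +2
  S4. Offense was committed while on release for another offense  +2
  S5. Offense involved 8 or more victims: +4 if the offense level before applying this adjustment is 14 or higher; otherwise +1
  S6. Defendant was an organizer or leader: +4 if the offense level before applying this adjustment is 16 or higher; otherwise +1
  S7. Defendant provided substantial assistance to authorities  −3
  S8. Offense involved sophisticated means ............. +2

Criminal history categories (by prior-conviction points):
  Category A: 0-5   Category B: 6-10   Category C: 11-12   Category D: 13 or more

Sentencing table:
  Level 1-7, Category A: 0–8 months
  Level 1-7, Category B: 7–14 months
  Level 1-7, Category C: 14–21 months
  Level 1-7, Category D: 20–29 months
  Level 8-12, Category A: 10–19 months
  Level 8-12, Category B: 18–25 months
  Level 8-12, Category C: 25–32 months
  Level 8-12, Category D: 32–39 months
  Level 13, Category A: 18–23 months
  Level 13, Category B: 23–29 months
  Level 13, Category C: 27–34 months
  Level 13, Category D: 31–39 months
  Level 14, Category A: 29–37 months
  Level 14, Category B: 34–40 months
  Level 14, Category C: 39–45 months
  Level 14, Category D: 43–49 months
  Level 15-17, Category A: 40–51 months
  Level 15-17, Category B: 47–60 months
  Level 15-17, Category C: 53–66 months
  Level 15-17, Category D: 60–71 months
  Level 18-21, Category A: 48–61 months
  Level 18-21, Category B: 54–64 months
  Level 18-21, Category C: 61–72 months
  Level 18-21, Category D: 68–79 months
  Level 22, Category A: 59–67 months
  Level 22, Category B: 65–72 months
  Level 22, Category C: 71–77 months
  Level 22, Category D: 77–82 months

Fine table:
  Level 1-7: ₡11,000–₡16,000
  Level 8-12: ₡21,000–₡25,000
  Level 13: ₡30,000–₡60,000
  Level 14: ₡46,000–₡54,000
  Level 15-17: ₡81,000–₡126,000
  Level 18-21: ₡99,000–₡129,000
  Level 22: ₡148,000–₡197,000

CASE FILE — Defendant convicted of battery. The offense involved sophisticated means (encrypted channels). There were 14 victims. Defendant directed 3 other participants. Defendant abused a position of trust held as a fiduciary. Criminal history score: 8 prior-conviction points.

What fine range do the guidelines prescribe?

Base offense level for battery: 3.
S3 applies: 3 + 2 = 5.
S4 does not apply.
S5 applies (level before this adjustment is 5 < 14, so +1): 5 + 1 = 6.
S6 applies (level before this adjustment is 6 < 16, so +1): 6 + 1 = 7.
S8 applies: 7 + 2 = 9.
Final offense level: 9.
Level 9 falls in the 8-12 band.
Fine table: Level 8-12 → ₡21,000–₡25,000.

₡21,000–₡25,000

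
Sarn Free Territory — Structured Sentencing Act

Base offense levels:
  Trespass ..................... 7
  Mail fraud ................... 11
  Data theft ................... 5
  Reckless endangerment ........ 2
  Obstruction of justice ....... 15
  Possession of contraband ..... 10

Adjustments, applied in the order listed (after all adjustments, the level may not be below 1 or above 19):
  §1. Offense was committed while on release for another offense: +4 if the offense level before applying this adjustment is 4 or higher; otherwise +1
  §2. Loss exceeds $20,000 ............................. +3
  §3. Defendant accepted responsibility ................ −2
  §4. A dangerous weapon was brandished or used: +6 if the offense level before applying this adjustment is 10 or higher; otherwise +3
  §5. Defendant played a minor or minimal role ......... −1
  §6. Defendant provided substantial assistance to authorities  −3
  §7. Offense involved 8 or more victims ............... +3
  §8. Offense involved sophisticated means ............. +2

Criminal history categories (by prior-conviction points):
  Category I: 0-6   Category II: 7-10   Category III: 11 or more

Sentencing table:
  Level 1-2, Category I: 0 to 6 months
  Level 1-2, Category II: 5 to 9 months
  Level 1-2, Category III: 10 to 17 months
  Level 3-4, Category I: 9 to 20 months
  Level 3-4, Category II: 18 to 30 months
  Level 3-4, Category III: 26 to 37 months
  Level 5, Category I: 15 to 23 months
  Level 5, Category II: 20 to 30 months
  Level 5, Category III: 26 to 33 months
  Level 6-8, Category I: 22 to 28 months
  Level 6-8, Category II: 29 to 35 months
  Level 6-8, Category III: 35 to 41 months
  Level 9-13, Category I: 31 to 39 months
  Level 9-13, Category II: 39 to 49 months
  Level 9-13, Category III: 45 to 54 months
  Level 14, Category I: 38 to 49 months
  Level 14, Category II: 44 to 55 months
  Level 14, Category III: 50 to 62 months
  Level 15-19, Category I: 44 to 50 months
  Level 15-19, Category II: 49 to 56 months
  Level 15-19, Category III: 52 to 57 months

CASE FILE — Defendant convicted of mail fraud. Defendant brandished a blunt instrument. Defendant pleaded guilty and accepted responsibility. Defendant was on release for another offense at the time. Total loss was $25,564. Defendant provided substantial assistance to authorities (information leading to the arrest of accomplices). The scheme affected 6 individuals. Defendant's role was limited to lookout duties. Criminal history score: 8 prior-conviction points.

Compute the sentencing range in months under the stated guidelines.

Base offense level for mail fraud: 11.
§1 applies (level before this adjustment is 11 ≥ 4, so +4): 11 + 4 = 15.
§2 applies: 15 + 3 = 18.
§3 applies: 18 − 2 = 16.
§4 applies (level before this adjustment is 16 ≥ 10, so +6): 16 + 6 = 22.
§5 applies: 22 − 1 = 21.
§6 applies: 21 − 3 = 18.
§7 does not apply.
Final offense level: 18.
Criminal history: 8 prior points → Category II (7-10).
Level 18 falls in the 15-19 band.
Grid: Level 15-19 × Category II = 49-56 months.

49-56 months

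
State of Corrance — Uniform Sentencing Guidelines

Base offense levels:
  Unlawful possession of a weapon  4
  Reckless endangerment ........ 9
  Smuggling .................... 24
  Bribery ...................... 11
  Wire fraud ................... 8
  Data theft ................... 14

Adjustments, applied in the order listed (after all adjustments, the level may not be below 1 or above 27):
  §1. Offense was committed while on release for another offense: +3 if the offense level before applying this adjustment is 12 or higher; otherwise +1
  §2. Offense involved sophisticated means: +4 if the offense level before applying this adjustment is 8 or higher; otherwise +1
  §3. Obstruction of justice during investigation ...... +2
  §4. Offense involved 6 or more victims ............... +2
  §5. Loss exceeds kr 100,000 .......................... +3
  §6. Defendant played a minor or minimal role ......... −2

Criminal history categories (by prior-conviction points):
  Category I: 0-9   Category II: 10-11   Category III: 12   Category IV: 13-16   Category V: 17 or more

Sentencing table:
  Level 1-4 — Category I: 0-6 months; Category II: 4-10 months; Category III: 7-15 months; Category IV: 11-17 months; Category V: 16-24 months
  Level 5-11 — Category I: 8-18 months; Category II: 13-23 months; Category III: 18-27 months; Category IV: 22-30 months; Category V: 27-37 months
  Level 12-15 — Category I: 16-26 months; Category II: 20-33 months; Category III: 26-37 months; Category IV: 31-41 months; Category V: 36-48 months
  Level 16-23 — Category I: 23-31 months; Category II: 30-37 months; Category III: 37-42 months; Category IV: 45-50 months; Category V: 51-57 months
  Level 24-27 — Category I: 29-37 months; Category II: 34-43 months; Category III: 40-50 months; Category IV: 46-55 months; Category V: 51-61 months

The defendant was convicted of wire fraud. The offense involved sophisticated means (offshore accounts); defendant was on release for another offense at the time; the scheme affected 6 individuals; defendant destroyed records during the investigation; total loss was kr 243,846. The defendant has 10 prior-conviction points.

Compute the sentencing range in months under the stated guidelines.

Base offense level for wire fraud: 8.
§1 applies (level before this adjustment is 8 < 12, so +1): 8 + 1 = 9.
§2 applies (level before this adjustment is 9 ≥ 8, so +4): 9 + 4 = 13.
§3 applies: 13 + 2 = 15.
§4 applies: 15 + 2 = 17.
§5 applies: 17 + 3 = 20.
Final offense level: 20.
Criminal history: 10 prior points → Category II (10-11).
Level 20 falls in the 16-23 band.
Grid: Level 16-23 × Category II = 30-37 months.

30-37 months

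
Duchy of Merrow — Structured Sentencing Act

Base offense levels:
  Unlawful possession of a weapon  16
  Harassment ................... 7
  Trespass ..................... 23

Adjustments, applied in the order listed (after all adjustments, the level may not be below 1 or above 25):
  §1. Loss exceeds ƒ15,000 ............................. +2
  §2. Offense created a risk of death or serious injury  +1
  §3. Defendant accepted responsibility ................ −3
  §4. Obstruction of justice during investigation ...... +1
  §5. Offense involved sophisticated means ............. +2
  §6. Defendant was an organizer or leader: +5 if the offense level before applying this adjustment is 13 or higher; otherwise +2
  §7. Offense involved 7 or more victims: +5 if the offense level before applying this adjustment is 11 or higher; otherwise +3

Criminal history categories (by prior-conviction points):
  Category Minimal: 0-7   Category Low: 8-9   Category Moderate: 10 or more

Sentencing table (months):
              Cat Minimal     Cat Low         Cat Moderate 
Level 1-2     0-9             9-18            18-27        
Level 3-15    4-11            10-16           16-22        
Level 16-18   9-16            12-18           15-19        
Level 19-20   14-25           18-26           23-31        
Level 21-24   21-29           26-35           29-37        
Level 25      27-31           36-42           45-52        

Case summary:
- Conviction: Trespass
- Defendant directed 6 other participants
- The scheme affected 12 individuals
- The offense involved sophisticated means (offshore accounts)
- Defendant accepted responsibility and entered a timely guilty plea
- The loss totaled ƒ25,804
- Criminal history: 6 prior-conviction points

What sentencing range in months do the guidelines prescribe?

27-31 months

Base offense level for trespass: 23.
§1 applies: 23 + 2 = 25.
§3 applies: 25 − 3 = 22.
§5 applies: 22 + 2 = 24.
§6 applies (level before this adjustment is 24 ≥ 13, so +5): 24 + 5 = 29.
§7 applies (level before this adjustment is 29 ≥ 11, so +5): 29 + 5 = 34.
Level 34 exceeds the maximum of 25; capped at 25.
Final offense level: 25.
Criminal history: 6 prior points → Category Minimal (0-7).
Level 25 falls in the 25 band.
Grid: Level 25 × Category Minimal = 27-31 months.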